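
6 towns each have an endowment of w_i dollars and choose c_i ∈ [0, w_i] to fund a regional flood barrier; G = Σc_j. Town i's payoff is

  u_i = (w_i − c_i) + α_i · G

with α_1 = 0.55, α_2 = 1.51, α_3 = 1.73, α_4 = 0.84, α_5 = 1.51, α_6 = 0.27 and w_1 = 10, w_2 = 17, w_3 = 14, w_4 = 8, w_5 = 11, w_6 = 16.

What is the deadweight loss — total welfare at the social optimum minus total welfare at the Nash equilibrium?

∂u_i/∂c_i = α_i − 1, so town i contributes w_i if α_i > 1, else 0.
α_i > 1 for i ∈ {2, 3, 5}; NE contributions (0, 17, 14, 0, 11, 0), G = 42.
W^NE = Σw_i − G^NE + (Σα_i)·G^NE = 76 + 5.41·42 = 303.22.
Planner: ∂(Σu_j)/∂c_i = Σα_j − 1 = 5.41 > 0, so everyone contributes w_i; G^SO = 76, W^SO = 76 + 5.41·76 = 487.16.
Deadweight loss = 183.94.

183.94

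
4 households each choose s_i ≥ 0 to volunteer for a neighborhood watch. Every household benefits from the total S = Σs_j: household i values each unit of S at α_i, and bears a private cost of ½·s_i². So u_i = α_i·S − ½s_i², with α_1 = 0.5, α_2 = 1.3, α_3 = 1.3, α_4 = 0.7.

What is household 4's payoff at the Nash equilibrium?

Household i's FOC: ∂u_i/∂s_i = α_i − s_i = 0, so s_i* = α_i.
NE contributions = (0.5, 1.3, 1.3, 0.7); S = 3.8.
u_4 = α_4·S − ½·(s_4)² = 0.7·3.8 − ½·0.7² = 2.415.

2.415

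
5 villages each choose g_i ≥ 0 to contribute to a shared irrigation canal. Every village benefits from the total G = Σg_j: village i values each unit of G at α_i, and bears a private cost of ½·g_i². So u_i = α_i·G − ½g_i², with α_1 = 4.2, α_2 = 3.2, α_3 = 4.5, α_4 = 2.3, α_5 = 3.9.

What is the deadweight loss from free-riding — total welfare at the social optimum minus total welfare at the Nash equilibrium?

Village i's FOC: ∂u_i/∂g_i = α_i − g_i = 0, so g_i* = α_i.
NE contributions = (4.2, 3.2, 4.5, 2.3, 3.9); G = 18.1.
W^NE = (Σα)·G − ½Σα_i² = 18.1² − ½·68.63 = 293.295.
Planner sets g_i = Σα_j = 18.1 for every i, so G^SO = 5·18.1 = 90.5.
W^SO = (Σα)·G^SO − ½·5·(Σα)² = (5/2)·18.1² = 819.025.
Deadweight loss = W^SO − W^NE = 525.73.

525.73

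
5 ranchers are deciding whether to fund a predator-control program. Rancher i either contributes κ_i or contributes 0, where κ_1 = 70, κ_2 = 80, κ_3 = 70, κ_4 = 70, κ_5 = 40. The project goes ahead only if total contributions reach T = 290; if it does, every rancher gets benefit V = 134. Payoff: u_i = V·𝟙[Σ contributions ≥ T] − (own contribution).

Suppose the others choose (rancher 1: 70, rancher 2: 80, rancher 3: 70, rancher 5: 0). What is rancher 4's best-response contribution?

Others' total = 220. Contributing 70 brings total to 290 ≥ 290: gain V − κ_4 = 64.
Best response: 70.

70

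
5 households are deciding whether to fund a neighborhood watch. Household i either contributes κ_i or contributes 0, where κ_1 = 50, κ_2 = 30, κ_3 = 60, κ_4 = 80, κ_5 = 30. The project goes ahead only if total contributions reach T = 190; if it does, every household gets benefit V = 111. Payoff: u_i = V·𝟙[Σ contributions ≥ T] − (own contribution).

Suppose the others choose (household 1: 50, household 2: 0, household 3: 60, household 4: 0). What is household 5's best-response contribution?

Others' total = 110. Even contributing 30 gives 140 < 190: no benefit either way.
Best response: 0.

0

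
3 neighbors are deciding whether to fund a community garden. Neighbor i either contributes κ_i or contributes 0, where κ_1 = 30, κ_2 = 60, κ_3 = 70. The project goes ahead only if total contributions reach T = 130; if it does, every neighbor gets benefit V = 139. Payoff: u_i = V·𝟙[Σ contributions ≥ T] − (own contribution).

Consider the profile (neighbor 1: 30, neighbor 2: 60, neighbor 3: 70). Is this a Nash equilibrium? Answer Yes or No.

Total = 160 ≥ 130: provided.
Neighbor 1 (pledges 30, payoff 109): dropping to 0 → total 130, payoff 139. Profitable deviation.

No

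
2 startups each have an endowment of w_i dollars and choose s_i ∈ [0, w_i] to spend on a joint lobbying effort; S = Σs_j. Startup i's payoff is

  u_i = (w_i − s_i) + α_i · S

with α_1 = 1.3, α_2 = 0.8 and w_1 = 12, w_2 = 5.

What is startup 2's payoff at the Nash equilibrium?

14.6

∂u_i/∂s_i = α_i − 1, so startup i contributes w_i if α_i > 1, else 0.
α_i > 1 for i ∈ {1}; NE contributions (12, 0), S = 12.
u_2 = (5 − 0) + 0.8·12 = 14.6.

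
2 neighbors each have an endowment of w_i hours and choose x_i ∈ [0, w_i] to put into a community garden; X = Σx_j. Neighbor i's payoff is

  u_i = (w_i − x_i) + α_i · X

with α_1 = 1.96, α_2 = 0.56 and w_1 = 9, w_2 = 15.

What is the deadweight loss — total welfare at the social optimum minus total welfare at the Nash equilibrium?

∂u_i/∂x_i = α_i − 1, so neighbor i contributes w_i if α_i > 1, else 0.
α_i > 1 for i ∈ {1}; NE contributions (9, 0), X = 9.
W^NE = Σw_i − X^NE + (Σα_i)·X^NE = 24 + 1.52·9 = 37.68.
Planner: ∂(Σu_j)/∂x_i = Σα_j − 1 = 1.52 > 0, so everyone contributes w_i; X^SO = 24, W^SO = 24 + 1.52·24 = 60.48.
Deadweight loss = 22.8.

22.8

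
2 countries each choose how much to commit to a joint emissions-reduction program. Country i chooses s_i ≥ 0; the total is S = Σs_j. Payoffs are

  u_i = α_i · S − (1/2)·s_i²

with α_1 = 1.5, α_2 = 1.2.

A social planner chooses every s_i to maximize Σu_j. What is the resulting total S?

5.4

Planner FOC: ∂(Σu_j)/∂s_i = (Σα_j) − s_i = 0, so s_i^SO = Σα_j = 2.7 for every i; S^SO = 5.4.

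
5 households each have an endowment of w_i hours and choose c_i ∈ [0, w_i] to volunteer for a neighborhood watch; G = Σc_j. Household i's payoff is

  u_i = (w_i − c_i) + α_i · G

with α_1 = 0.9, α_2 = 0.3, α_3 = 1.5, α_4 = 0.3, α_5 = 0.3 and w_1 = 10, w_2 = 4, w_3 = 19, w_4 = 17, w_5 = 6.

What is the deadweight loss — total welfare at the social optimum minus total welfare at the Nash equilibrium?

∂u_i/∂c_i = α_i − 1, so household i contributes w_i if α_i > 1, else 0.
α_i > 1 for i ∈ {3}; NE contributions (0, 0, 19, 0, 0), G = 19.
W^NE = Σw_i − G^NE + (Σα_i)·G^NE = 56 + 2.3·19 = 99.7.
Planner: ∂(Σu_j)/∂c_i = Σα_j − 1 = 2.3 > 0, so everyone contributes w_i; G^SO = 56, W^SO = 56 + 2.3·56 = 184.8.
Deadweight loss = 85.1.

85.1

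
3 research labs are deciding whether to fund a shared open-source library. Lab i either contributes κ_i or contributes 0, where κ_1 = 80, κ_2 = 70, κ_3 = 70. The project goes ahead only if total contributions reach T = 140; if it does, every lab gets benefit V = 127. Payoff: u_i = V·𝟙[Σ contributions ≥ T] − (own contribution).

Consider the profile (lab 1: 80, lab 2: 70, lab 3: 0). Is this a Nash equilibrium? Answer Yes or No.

Total = 150 ≥ 140: provided.
Lab 1 (pledges 80, payoff 47): dropping to 0 → total 70, payoff 0. No gain.
Lab 2 (pledges 70, payoff 57): dropping to 0 → total 80, payoff 0. No gain.
Lab 3 (pledges 0, payoff 127): pledging 70 → total 220, payoff 57. No gain.

Yes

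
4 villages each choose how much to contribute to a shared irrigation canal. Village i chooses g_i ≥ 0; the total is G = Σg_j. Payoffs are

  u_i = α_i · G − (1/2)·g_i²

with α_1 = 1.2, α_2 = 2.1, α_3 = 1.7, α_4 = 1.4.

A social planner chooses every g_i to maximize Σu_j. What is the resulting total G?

25.6

Planner FOC: ∂(Σu_j)/∂g_i = (Σα_j) − g_i = 0, so g_i^SO = Σα_j = 6.4 for every i; G^SO = 25.6.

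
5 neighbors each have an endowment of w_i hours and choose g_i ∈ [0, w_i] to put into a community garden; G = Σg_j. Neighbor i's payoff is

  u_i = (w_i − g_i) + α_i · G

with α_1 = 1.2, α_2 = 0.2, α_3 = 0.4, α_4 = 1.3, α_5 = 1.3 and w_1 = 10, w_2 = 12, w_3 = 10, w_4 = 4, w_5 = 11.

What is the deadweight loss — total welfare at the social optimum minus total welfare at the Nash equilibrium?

74.8

∂u_i/∂g_i = α_i − 1, so neighbor i contributes w_i if α_i > 1, else 0.
α_i > 1 for i ∈ {1, 4, 5}; NE contributions (10, 0, 0, 4, 11), G = 25.
W^NE = Σw_i − G^NE + (Σα_i)·G^NE = 47 + 3.4·25 = 132.
Planner: ∂(Σu_j)/∂g_i = Σα_j − 1 = 3.4 > 0, so everyone contributes w_i; G^SO = 47, W^SO = 47 + 3.4·47 = 206.8.
Deadweight loss = 74.8.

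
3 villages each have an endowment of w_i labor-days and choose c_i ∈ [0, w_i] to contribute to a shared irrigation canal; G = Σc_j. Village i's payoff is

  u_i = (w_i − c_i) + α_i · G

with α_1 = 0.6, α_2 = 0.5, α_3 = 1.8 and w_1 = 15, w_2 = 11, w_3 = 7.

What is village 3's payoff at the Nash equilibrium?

∂u_i/∂c_i = α_i − 1, so village i contributes w_i if α_i > 1, else 0.
α_i > 1 for i ∈ {3}; NE contributions (0, 0, 7), G = 7.
u_3 = (7 − 7) + 1.8·7 = 12.6.

12.6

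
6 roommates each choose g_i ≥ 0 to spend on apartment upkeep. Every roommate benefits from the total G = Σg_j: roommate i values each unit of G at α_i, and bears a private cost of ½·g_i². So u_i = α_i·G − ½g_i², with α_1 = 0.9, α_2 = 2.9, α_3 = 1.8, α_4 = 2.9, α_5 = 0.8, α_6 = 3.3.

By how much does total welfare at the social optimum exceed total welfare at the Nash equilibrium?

333.72

Roommate i's FOC: ∂u_i/∂g_i = α_i − g_i = 0, so g_i* = α_i.
NE contributions = (0.9, 2.9, 1.8, 2.9, 0.8, 3.3); G = 12.6.
W^NE = (Σα)·G − ½Σα_i² = 12.6² − ½·32.4 = 142.56.
Planner sets g_i = Σα_j = 12.6 for every i, so G^SO = 6·12.6 = 75.6.
W^SO = (Σα)·G^SO − ½·6·(Σα)² = (6/2)·12.6² = 476.28.
Deadweight loss = W^SO − W^NE = 333.72.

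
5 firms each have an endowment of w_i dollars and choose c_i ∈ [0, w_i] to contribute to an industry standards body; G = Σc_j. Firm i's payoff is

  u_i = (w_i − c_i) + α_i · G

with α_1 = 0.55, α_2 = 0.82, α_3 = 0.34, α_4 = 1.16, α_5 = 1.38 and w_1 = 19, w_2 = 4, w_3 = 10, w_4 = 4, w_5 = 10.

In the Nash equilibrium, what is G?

14

∂u_i/∂c_i = α_i − 1, so firm i contributes w_i if α_i > 1, else 0.
α_i > 1 for i ∈ {4, 5}; NE contributions (0, 0, 0, 4, 10), G = 14.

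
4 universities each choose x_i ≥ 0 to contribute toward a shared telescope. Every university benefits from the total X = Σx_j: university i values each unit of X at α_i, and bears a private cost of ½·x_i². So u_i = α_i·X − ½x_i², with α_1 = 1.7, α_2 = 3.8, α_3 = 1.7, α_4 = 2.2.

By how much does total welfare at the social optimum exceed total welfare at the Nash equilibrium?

University i's FOC: ∂u_i/∂x_i = α_i − x_i = 0, so x_i* = α_i.
NE contributions = (1.7, 3.8, 1.7, 2.2); X = 9.4.
W^NE = (Σα)·X − ½Σα_i² = 9.4² − ½·25.06 = 75.83.
Planner sets x_i = Σα_j = 9.4 for every i, so X^SO = 4·9.4 = 37.6.
W^SO = (Σα)·X^SO − ½·4·(Σα)² = (4/2)·9.4² = 176.72.
Deadweight loss = W^SO − W^NE = 100.89.

100.89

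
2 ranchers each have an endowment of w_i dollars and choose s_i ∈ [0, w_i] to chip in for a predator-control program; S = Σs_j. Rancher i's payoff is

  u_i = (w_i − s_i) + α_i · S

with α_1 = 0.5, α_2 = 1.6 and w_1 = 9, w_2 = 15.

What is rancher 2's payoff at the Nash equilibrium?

∂u_i/∂s_i = α_i − 1, so rancher i contributes w_i if α_i > 1, else 0.
α_i > 1 for i ∈ {2}; NE contributions (0, 15), S = 15.
u_2 = (15 − 15) + 1.6·15 = 24.

24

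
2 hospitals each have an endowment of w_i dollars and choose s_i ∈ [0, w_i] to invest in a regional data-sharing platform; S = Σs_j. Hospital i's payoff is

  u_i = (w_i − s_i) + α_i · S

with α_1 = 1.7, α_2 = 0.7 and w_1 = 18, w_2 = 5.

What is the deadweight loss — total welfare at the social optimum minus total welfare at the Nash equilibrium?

7

∂u_i/∂s_i = α_i − 1, so hospital i contributes w_i if α_i > 1, else 0.
α_i > 1 for i ∈ {1}; NE contributions (18, 0), S = 18.
W^NE = Σw_i − S^NE + (Σα_i)·S^NE = 23 + 1.4·18 = 48.2.
Planner: ∂(Σu_j)/∂s_i = Σα_j − 1 = 1.4 > 0, so everyone contributes w_i; S^SO = 23, W^SO = 23 + 1.4·23 = 55.2.
Deadweight loss = 7.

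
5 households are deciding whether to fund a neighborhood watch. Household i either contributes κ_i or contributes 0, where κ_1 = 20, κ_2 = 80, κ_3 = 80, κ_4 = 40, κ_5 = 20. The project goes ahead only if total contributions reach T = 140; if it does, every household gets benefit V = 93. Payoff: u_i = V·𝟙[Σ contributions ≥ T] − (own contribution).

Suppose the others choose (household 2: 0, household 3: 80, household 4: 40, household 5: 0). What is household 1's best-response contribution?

20

Others' total = 120. Contributing 20 brings total to 140 ≥ 140: gain V − κ_1 = 73.
Best response: 20.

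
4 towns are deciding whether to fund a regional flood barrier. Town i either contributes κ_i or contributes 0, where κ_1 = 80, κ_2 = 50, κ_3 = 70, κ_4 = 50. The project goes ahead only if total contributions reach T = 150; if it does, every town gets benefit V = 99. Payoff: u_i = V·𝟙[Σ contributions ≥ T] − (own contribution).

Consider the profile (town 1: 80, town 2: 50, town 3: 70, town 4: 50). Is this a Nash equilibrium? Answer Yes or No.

Total = 250 ≥ 150: provided.
Town 1 (pledges 80, payoff 19): dropping to 0 → total 170, payoff 99. Profitable deviation.

No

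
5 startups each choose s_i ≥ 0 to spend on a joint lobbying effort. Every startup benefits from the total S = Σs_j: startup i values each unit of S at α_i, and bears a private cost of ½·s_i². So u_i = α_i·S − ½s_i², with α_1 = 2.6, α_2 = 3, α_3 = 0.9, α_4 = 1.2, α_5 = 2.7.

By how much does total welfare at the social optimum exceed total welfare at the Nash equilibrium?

174.89

Startup i's FOC: ∂u_i/∂s_i = α_i − s_i = 0, so s_i* = α_i.
NE contributions = (2.6, 3, 0.9, 1.2, 2.7); S = 10.4.
W^NE = (Σα)·S − ½Σα_i² = 10.4² − ½·25.3 = 95.51.
Planner sets s_i = Σα_j = 10.4 for every i, so S^SO = 5·10.4 = 52.
W^SO = (Σα)·S^SO − ½·5·(Σα)² = (5/2)·10.4² = 270.4.
Deadweight loss = W^SO − W^NE = 174.89.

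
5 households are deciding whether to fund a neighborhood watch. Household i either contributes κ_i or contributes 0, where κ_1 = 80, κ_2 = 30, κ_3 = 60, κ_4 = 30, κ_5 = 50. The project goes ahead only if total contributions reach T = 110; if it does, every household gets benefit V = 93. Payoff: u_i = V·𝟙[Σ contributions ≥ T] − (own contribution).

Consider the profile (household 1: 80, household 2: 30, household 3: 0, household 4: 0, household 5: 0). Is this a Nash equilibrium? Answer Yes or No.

Yes

Total = 110 ≥ 110: provided.
Household 1 (pledges 80, payoff 13): dropping to 0 → total 30, payoff 0. No gain.
Household 2 (pledges 30, payoff 63): dropping to 0 → total 80, payoff 0. No gain.
Household 3 (pledges 0, payoff 93): pledging 60 → total 170, payoff 33. No gain.
Household 4 (pledges 0, payoff 93): pledging 30 → total 140, payoff 63. No gain.
Household 5 (pledges 0, payoff 93): pledging 50 → total 160, payoff 43. No gain.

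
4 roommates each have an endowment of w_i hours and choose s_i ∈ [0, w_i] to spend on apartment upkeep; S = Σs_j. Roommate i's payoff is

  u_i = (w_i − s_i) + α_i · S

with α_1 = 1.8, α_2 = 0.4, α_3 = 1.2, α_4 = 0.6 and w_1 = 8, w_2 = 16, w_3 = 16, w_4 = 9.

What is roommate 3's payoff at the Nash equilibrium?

28.8

∂u_i/∂s_i = α_i − 1, so roommate i contributes w_i if α_i > 1, else 0.
α_i > 1 for i ∈ {1, 3}; NE contributions (8, 0, 16, 0), S = 24.
u_3 = (16 − 16) + 1.2·24 = 28.8.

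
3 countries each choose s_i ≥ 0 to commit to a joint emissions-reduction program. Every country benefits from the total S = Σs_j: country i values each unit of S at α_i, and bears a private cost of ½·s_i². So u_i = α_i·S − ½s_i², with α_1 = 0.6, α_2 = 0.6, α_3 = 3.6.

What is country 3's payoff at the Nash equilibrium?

10.8

Country i's FOC: ∂u_i/∂s_i = α_i − s_i = 0, so s_i* = α_i.
NE contributions = (0.6, 0.6, 3.6); S = 4.8.
u_3 = α_3·S − ½·(s_3)² = 3.6·4.8 − ½·3.6² = 10.8.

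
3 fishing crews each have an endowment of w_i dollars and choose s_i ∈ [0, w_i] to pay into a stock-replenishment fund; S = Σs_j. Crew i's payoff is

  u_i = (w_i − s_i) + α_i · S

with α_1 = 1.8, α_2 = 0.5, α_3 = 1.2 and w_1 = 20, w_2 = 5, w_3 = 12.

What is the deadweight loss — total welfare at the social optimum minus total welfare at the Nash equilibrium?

∂u_i/∂s_i = α_i − 1, so crew i contributes w_i if α_i > 1, else 0.
α_i > 1 for i ∈ {1, 3}; NE contributions (20, 0, 12), S = 32.
W^NE = Σw_i − S^NE + (Σα_i)·S^NE = 37 + 2.5·32 = 117.
Planner: ∂(Σu_j)/∂s_i = Σα_j − 1 = 2.5 > 0, so everyone contributes w_i; S^SO = 37, W^SO = 37 + 2.5·37 = 129.5.
Deadweight loss = 12.5.

12.5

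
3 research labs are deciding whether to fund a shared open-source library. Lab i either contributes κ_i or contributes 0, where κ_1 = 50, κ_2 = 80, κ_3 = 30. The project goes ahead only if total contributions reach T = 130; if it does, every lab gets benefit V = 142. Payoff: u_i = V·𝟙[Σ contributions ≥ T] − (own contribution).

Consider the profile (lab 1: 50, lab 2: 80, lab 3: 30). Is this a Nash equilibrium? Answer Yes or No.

No

Total = 160 ≥ 130: provided.
Lab 1 (pledges 50, payoff 92): dropping to 0 → total 110, payoff 0. No gain.
Lab 2 (pledges 80, payoff 62): dropping to 0 → total 80, payoff 0. No gain.
Lab 3 (pledges 30, payoff 112): dropping to 0 → total 130, payoff 142. Profitable deviation.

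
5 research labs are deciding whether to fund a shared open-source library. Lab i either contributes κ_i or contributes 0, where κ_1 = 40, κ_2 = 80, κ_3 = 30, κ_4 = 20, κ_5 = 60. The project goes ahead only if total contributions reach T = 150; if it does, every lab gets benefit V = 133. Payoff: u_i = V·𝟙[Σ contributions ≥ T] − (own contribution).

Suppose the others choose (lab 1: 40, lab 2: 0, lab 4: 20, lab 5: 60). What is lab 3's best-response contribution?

Others' total = 120. Contributing 30 brings total to 150 ≥ 150: gain V − κ_3 = 103.
Best response: 30.

30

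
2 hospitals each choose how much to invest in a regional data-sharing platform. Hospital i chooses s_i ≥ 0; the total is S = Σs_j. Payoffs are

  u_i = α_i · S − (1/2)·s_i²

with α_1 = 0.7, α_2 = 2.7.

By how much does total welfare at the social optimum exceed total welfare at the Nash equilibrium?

Hospital i's FOC: ∂u_i/∂s_i = α_i − s_i = 0, so s_i* = α_i.
NE contributions = (0.7, 2.7); S = 3.4.
W^NE = (Σα)·S − ½Σα_i² = 3.4² − ½·7.78 = 7.67.
Planner sets s_i = Σα_j = 3.4 for every i, so S^SO = 2·3.4 = 6.8.
W^SO = (Σα)·S^SO − ½·2·(Σα)² = (2/2)·3.4² = 11.56.
Deadweight loss = W^SO − W^NE = 3.89.

3.89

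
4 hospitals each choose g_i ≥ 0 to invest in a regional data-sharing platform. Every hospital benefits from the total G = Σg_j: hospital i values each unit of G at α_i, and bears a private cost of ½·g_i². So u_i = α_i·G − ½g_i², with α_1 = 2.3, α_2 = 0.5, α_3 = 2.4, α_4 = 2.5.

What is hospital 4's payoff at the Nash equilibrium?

16.125

Hospital i's FOC: ∂u_i/∂g_i = α_i − g_i = 0, so g_i* = α_i.
NE contributions = (2.3, 0.5, 2.4, 2.5); G = 7.7.
u_4 = α_4·G − ½·(g_4)² = 2.5·7.7 − ½·2.5² = 16.125.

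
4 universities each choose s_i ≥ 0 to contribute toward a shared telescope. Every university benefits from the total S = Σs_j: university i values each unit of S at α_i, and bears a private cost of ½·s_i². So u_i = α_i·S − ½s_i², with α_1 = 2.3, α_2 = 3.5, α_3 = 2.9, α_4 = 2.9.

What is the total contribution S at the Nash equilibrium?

11.6

University i's FOC: ∂u_i/∂s_i = α_i − s_i = 0, so s_i* = α_i.
NE contributions = (2.3, 3.5, 2.9, 2.9); S = 11.6.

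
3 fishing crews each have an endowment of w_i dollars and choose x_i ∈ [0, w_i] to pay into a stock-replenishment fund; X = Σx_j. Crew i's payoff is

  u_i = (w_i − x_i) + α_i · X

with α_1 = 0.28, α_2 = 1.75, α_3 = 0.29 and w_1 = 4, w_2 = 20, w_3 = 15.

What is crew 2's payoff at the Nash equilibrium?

∂u_i/∂x_i = α_i − 1, so crew i contributes w_i if α_i > 1, else 0.
α_i > 1 for i ∈ {2}; NE contributions (0, 20, 0), X = 20.
u_2 = (20 − 20) + 1.75·20 = 35.

35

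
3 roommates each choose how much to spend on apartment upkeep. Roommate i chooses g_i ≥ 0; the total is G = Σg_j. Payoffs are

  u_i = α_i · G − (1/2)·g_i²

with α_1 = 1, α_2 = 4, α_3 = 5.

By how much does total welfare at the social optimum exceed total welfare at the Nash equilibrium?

71

Roommate i's FOC: ∂u_i/∂g_i = α_i − g_i = 0, so g_i* = α_i.
NE contributions = (1, 4, 5); G = 10.
W^NE = (Σα)·G − ½Σα_i² = 10² − ½·42 = 79.
Planner sets g_i = Σα_j = 10 for every i, so G^SO = 3·10 = 30.
W^SO = (Σα)·G^SO − ½·3·(Σα)² = (3/2)·10² = 150.
Deadweight loss = W^SO − W^NE = 71.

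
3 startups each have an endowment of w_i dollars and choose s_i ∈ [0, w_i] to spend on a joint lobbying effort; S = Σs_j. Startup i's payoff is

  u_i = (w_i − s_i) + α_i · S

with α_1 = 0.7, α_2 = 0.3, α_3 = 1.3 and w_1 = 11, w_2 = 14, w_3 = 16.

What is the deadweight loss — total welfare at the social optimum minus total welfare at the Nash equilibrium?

∂u_i/∂s_i = α_i − 1, so startup i contributes w_i if α_i > 1, else 0.
α_i > 1 for i ∈ {3}; NE contributions (0, 0, 16), S = 16.
W^NE = Σw_i − S^NE + (Σα_i)·S^NE = 41 + 1.3·16 = 61.8.
Planner: ∂(Σu_j)/∂s_i = Σα_j − 1 = 1.3 > 0, so everyone contributes w_i; S^SO = 41, W^SO = 41 + 1.3·41 = 94.3.
Deadweight loss = 32.5.

32.5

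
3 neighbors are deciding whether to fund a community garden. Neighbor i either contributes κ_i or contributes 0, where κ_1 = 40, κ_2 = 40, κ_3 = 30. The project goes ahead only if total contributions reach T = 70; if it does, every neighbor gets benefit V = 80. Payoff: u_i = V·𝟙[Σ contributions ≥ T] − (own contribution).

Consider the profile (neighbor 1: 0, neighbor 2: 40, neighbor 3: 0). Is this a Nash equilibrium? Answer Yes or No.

No

Total = 40 < 70: not provided.
Neighbor 1 (pledges 0, payoff 0): pledging 40 → total 80, payoff 40. Profitable deviation.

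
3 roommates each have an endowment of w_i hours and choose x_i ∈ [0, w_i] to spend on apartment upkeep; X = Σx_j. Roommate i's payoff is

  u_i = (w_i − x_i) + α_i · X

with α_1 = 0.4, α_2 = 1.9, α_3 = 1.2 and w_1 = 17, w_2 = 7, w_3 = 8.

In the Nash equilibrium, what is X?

∂u_i/∂x_i = α_i − 1, so roommate i contributes w_i if α_i > 1, else 0.
α_i > 1 for i ∈ {2, 3}; NE contributions (0, 7, 8), X = 15.

15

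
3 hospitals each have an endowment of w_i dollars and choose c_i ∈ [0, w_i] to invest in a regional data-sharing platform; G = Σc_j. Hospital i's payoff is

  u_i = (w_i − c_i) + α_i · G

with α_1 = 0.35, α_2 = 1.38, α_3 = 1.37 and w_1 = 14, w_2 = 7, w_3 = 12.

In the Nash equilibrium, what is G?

∂u_i/∂c_i = α_i − 1, so hospital i contributes w_i if α_i > 1, else 0.
α_i > 1 for i ∈ {2, 3}; NE contributions (0, 7, 12), G = 19.

19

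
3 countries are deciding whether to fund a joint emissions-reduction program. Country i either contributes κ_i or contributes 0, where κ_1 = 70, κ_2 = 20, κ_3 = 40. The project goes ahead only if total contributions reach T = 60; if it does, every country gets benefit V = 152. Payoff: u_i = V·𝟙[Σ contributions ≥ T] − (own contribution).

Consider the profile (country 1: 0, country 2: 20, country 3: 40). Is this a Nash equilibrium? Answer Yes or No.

Yes

Total = 60 ≥ 60: provided.
Country 1 (pledges 0, payoff 152): pledging 70 → total 130, payoff 82. No gain.
Country 2 (pledges 20, payoff 132): dropping to 0 → total 40, payoff 0. No gain.
Country 3 (pledges 40, payoff 112): dropping to 0 → total 20, payoff 0. No gain.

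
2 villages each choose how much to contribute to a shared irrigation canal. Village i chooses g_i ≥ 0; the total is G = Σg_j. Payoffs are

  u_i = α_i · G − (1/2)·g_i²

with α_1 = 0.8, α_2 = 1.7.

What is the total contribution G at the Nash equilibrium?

2.5

Village i's FOC: ∂u_i/∂g_i = α_i − g_i = 0, so g_i* = α_i.
NE contributions = (0.8, 1.7); G = 2.5.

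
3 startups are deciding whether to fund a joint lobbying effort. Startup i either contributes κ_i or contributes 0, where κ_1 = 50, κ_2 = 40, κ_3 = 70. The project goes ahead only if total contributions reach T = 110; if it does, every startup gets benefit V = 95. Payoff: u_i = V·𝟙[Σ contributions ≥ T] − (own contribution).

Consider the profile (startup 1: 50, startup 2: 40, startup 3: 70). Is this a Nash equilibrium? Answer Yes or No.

No

Total = 160 ≥ 110: provided.
Startup 1 (pledges 50, payoff 45): dropping to 0 → total 110, payoff 95. Profitable deviation.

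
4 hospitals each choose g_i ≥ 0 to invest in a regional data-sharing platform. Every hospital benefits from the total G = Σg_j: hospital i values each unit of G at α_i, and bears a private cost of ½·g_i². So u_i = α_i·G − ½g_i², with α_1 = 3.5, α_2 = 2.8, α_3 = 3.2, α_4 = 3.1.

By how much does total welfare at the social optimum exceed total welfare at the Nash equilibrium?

178.73

Hospital i's FOC: ∂u_i/∂g_i = α_i − g_i = 0, so g_i* = α_i.
NE contributions = (3.5, 2.8, 3.2, 3.1); G = 12.6.
W^NE = (Σα)·G − ½Σα_i² = 12.6² − ½·39.94 = 138.79.
Planner sets g_i = Σα_j = 12.6 for every i, so G^SO = 4·12.6 = 50.4.
W^SO = (Σα)·G^SO − ½·4·(Σα)² = (4/2)·12.6² = 317.52.
Deadweight loss = W^SO − W^NE = 178.73.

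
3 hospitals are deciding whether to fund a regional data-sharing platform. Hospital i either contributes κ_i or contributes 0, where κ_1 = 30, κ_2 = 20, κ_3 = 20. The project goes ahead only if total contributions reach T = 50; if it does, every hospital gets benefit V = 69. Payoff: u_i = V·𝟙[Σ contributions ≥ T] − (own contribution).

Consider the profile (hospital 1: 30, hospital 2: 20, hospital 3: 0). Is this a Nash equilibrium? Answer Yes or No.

Yes

Total = 50 ≥ 50: provided.
Hospital 1 (pledges 30, payoff 39): dropping to 0 → total 20, payoff 0. No gain.
Hospital 2 (pledges 20, payoff 49): dropping to 0 → total 30, payoff 0. No gain.
Hospital 3 (pledges 0, payoff 69): pledging 20 → total 70, payoff 49. No gain.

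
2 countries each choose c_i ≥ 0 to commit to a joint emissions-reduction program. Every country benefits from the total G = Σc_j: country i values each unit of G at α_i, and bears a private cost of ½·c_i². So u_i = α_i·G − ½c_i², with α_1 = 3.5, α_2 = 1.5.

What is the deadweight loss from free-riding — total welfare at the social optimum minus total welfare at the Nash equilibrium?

7.25

Country i's FOC: ∂u_i/∂c_i = α_i − c_i = 0, so c_i* = α_i.
NE contributions = (3.5, 1.5); G = 5.
W^NE = (Σα)·G − ½Σα_i² = 5² − ½·14.5 = 17.75.
Planner sets c_i = Σα_j = 5 for every i, so G^SO = 2·5 = 10.
W^SO = (Σα)·G^SO − ½·2·(Σα)² = (2/2)·5² = 25.
Deadweight loss = W^SO − W^NE = 7.25.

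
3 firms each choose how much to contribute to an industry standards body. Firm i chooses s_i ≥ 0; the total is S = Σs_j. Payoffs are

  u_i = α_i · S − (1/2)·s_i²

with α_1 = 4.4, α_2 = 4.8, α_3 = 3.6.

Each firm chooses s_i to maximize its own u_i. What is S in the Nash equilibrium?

12.8

Firm i's FOC: ∂u_i/∂s_i = α_i − s_i = 0, so s_i* = α_i.
NE contributions = (4.4, 4.8, 3.6); S = 12.8.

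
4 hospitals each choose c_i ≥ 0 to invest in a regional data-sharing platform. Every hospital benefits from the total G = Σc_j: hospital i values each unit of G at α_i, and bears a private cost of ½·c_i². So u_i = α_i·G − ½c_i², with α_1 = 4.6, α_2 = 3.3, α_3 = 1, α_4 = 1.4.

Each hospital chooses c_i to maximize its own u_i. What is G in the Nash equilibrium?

10.3

Hospital i's FOC: ∂u_i/∂c_i = α_i − c_i = 0, so c_i* = α_i.
NE contributions = (4.6, 3.3, 1, 1.4); G = 10.3.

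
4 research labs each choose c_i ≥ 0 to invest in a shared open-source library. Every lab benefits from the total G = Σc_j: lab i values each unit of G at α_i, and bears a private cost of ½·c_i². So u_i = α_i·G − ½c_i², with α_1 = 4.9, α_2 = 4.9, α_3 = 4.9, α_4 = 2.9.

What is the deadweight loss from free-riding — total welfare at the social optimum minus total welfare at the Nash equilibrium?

Lab i's FOC: ∂u_i/∂c_i = α_i − c_i = 0, so c_i* = α_i.
NE contributions = (4.9, 4.9, 4.9, 2.9); G = 17.6.
W^NE = (Σα)·G − ½Σα_i² = 17.6² − ½·80.44 = 269.54.
Planner sets c_i = Σα_j = 17.6 for every i, so G^SO = 4·17.6 = 70.4.
W^SO = (Σα)·G^SO − ½·4·(Σα)² = (4/2)·17.6² = 619.52.
Deadweight loss = W^SO − W^NE = 349.98.

349.98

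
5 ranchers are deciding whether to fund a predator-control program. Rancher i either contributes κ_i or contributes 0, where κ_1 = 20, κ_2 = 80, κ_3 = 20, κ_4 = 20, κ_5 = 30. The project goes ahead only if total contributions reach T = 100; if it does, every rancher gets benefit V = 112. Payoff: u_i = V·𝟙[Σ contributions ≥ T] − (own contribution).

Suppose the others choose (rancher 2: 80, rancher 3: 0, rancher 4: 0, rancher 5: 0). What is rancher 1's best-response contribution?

20

Others' total = 80. Contributing 20 brings total to 100 ≥ 100: gain V − κ_1 = 92.
Best response: 20.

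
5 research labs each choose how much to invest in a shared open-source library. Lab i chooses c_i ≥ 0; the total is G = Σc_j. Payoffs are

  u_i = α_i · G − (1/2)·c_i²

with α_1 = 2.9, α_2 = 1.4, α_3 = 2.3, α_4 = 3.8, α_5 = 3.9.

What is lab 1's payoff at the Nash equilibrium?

Lab i's FOC: ∂u_i/∂c_i = α_i − c_i = 0, so c_i* = α_i.
NE contributions = (2.9, 1.4, 2.3, 3.8, 3.9); G = 14.3.
u_1 = α_1·G − ½·(c_1)² = 2.9·14.3 − ½·2.9² = 37.265.

37.265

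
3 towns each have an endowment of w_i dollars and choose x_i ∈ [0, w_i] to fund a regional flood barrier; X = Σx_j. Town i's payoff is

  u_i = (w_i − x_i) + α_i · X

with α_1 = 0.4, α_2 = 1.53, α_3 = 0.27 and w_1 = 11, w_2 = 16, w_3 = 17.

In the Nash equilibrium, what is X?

∂u_i/∂x_i = α_i − 1, so town i contributes w_i if α_i > 1, else 0.
α_i > 1 for i ∈ {2}; NE contributions (0, 16, 0), X = 16.

16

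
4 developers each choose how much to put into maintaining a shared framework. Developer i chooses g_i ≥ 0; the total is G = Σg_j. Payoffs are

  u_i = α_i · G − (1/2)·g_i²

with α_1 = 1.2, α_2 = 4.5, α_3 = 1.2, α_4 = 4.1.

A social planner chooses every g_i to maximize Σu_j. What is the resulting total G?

Planner FOC: ∂(Σu_j)/∂g_i = (Σα_j) − g_i = 0, so g_i^SO = Σα_j = 11 for every i; G^SO = 44.

44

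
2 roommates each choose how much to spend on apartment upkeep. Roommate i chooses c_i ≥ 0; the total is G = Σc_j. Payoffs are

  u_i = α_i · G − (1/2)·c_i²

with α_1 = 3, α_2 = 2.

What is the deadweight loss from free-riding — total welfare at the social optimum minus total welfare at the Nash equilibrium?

Roommate i's FOC: ∂u_i/∂c_i = α_i − c_i = 0, so c_i* = α_i.
NE contributions = (3, 2); G = 5.
W^NE = (Σα)·G − ½Σα_i² = 5² − ½·13 = 18.5.
Planner sets c_i = Σα_j = 5 for every i, so G^SO = 2·5 = 10.
W^SO = (Σα)·G^SO − ½·2·(Σα)² = (2/2)·5² = 25.
Deadweight loss = W^SO − W^NE = 6.5.

6.5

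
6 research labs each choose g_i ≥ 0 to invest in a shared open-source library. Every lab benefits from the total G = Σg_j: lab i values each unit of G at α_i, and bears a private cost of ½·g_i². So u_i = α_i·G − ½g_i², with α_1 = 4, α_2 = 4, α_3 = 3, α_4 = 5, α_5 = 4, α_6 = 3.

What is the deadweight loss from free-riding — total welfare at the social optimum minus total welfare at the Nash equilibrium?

Lab i's FOC: ∂u_i/∂g_i = α_i − g_i = 0, so g_i* = α_i.
NE contributions = (4, 4, 3, 5, 4, 3); G = 23.
W^NE = (Σα)·G − ½Σα_i² = 23² − ½·91 = 483.5.
Planner sets g_i = Σα_j = 23 for every i, so G^SO = 6·23 = 138.
W^SO = (Σα)·G^SO − ½·6·(Σα)² = (6/2)·23² = 1587.
Deadweight loss = W^SO − W^NE = 1103.5.

1103.5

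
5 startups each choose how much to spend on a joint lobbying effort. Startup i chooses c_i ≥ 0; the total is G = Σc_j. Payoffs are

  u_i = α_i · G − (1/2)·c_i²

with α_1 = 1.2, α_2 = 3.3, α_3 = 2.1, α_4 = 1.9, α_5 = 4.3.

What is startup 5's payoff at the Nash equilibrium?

Startup i's FOC: ∂u_i/∂c_i = α_i − c_i = 0, so c_i* = α_i.
NE contributions = (1.2, 3.3, 2.1, 1.9, 4.3); G = 12.8.
u_5 = α_5·G − ½·(c_5)² = 4.3·12.8 − ½·4.3² = 45.795.

45.795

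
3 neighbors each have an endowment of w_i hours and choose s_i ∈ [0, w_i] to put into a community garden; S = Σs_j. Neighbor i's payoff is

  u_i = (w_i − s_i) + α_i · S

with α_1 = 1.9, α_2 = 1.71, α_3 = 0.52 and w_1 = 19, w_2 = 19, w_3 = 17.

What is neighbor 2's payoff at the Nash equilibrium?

∂u_i/∂s_i = α_i − 1, so neighbor i contributes w_i if α_i > 1, else 0.
α_i > 1 for i ∈ {1, 2}; NE contributions (19, 19, 0), S = 38.
u_2 = (19 − 19) + 1.71·38 = 64.98.

64.98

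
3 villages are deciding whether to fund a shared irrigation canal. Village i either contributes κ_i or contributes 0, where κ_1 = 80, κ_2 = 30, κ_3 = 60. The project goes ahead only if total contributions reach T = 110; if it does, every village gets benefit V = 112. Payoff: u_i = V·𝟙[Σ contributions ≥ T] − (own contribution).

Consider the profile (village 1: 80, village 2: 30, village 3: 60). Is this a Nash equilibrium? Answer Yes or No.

No

Total = 170 ≥ 110: provided.
Village 1 (pledges 80, payoff 32): dropping to 0 → total 90, payoff 0. No gain.
Village 2 (pledges 30, payoff 82): dropping to 0 → total 140, payoff 112. Profitable deviation.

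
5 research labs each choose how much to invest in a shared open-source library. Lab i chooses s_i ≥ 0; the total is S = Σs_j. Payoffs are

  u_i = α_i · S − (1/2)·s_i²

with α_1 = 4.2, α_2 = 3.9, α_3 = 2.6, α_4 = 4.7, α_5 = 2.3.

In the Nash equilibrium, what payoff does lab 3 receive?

42.64

Lab i's FOC: ∂u_i/∂s_i = α_i − s_i = 0, so s_i* = α_i.
NE contributions = (4.2, 3.9, 2.6, 4.7, 2.3); S = 17.7.
u_3 = α_3·S − ½·(s_3)² = 2.6·17.7 − ½·2.6² = 42.64.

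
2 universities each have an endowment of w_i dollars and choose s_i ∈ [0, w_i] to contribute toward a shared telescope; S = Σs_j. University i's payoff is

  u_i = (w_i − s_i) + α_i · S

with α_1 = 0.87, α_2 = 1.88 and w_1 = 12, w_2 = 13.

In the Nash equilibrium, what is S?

13

∂u_i/∂s_i = α_i − 1, so university i contributes w_i if α_i > 1, else 0.
α_i > 1 for i ∈ {2}; NE contributions (0, 13), S = 13.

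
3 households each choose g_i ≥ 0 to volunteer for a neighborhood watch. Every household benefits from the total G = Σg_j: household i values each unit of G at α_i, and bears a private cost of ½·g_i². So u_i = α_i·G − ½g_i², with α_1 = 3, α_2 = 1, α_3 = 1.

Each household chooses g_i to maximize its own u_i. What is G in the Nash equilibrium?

Household i's FOC: ∂u_i/∂g_i = α_i − g_i = 0, so g_i* = α_i.
NE contributions = (3, 1, 1); G = 5.

5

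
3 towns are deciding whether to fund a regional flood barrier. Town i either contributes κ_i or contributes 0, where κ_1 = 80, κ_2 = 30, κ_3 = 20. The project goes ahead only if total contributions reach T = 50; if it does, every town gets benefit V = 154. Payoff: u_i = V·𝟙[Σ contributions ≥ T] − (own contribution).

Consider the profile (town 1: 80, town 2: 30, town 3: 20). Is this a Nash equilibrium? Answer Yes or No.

Total = 130 ≥ 50: provided.
Town 1 (pledges 80, payoff 74): dropping to 0 → total 50, payoff 154. Profitable deviation.

No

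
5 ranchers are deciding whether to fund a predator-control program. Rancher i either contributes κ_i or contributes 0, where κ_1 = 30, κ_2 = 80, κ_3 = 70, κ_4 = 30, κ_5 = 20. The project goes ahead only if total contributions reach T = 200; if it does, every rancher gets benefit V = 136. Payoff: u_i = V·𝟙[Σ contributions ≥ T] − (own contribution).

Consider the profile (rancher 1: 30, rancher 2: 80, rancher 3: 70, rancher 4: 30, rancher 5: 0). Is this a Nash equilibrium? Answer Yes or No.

Yes

Total = 210 ≥ 200: provided.
Rancher 1 (pledges 30, payoff 106): dropping to 0 → total 180, payoff 0. No gain.
Rancher 2 (pledges 80, payoff 56): dropping to 0 → total 130, payoff 0. No gain.
Rancher 3 (pledges 70, payoff 66): dropping to 0 → total 140, payoff 0. No gain.
Rancher 4 (pledges 30, payoff 106): dropping to 0 → total 180, payoff 0. No gain.
Rancher 5 (pledges 0, payoff 136): pledging 20 → total 230, payoff 116. No gain.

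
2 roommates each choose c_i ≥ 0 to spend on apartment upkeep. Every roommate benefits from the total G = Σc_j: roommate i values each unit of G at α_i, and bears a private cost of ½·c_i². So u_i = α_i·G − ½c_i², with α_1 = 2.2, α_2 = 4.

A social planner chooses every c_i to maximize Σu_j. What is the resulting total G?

Planner FOC: ∂(Σu_j)/∂c_i = (Σα_j) − c_i = 0, so c_i^SO = Σα_j = 6.2 for every i; G^SO = 12.4.

12.4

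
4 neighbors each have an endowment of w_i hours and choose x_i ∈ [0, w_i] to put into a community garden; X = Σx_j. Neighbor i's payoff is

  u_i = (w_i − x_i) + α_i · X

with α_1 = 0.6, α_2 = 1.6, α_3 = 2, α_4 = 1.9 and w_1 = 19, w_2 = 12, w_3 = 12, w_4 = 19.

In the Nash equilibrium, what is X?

43

∂u_i/∂x_i = α_i − 1, so neighbor i contributes w_i if α_i > 1, else 0.
α_i > 1 for i ∈ {2, 3, 4}; NE contributions (0, 12, 12, 19), X = 43.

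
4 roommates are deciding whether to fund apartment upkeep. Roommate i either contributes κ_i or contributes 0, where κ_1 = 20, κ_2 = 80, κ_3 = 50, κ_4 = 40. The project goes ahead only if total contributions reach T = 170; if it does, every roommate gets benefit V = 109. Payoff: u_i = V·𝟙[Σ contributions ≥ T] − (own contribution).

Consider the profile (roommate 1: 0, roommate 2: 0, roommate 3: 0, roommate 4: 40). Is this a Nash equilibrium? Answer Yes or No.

Total = 40 < 170: not provided.
Roommate 1 (pledges 0, payoff 0): pledging 20 → total 60, payoff -20. No gain.
Roommate 2 (pledges 0, payoff 0): pledging 80 → total 120, payoff -80. No gain.
Roommate 3 (pledges 0, payoff 0): pledging 50 → total 90, payoff -50. No gain.
Roommate 4 (pledges 40, payoff -40): dropping to 0 → total 0, payoff 0. Profitable deviation.

No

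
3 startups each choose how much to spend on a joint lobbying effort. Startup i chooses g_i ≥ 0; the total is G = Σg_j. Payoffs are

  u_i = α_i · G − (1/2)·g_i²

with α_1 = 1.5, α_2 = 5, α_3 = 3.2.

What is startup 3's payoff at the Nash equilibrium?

25.92

Startup i's FOC: ∂u_i/∂g_i = α_i − g_i = 0, so g_i* = α_i.
NE contributions = (1.5, 5, 3.2); G = 9.7.
u_3 = α_3·G − ½·(g_3)² = 3.2·9.7 − ½·3.2² = 25.92.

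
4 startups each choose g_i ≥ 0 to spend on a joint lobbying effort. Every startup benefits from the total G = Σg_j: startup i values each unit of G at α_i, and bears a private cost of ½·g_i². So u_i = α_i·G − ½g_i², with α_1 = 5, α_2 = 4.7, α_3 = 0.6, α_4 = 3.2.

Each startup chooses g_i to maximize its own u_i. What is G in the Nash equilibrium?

Startup i's FOC: ∂u_i/∂g_i = α_i − g_i = 0, so g_i* = α_i.
NE contributions = (5, 4.7, 0.6, 3.2); G = 13.5.

13.5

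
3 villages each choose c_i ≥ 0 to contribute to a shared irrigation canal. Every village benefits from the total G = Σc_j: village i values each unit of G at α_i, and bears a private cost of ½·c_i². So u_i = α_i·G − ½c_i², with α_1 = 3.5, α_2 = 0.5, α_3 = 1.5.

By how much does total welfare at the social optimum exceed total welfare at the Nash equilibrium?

22.5

Village i's FOC: ∂u_i/∂c_i = α_i − c_i = 0, so c_i* = α_i.
NE contributions = (3.5, 0.5, 1.5); G = 5.5.
W^NE = (Σα)·G − ½Σα_i² = 5.5² − ½·14.75 = 22.875.
Planner sets c_i = Σα_j = 5.5 for every i, so G^SO = 3·5.5 = 16.5.
W^SO = (Σα)·G^SO − ½·3·(Σα)² = (3/2)·5.5² = 45.375.
Deadweight loss = W^SO − W^NE = 22.5.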